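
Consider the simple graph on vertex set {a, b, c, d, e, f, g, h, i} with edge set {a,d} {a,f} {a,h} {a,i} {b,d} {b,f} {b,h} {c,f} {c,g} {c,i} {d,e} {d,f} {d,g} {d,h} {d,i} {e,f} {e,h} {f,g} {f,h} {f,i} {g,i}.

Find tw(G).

3

A width-3 tree decomposition is:
Bags: B1 = {a, d, f, h}  B2 = {d, e, f, h}  B3 = {a, d, f, i}  B4 = {d, f, g, i}  B5 = {c, f, g, i}  B6 = {b, d, f, h}
Tree: B1–B2, B1–B3, B3–B4, B4–B5, B2–B6
The largest bag has 4 vertices, giving width 3; this decomposition certifies tw(G) ≤ 3. For the lower bound, the 4 vertices {d, f, g, i} are pairwise adjacent, and any tree decomposition puts a clique entirely inside one bag — forcing width ≥ 3. Combining the bounds, tw(G) = 3.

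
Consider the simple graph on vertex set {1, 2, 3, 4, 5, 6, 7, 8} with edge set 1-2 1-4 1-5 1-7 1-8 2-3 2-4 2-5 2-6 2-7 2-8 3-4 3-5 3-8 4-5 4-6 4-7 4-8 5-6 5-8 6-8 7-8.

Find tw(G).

4

A width-4 tree decomposition is:
Bags: B1 = {1, 2, 4, 7, 8}  B2 = {1, 2, 4, 5, 8}  B3 = {2, 3, 4, 5, 8}  B4 = {2, 4, 5, 6, 8}
Tree: B1–B2, B2–B3, B3–B4
The largest bag has 5 vertices, giving width 4; this decomposition certifies tw(G) ≤ 4. Conversely, {1, 2, 4, 5, 8} is a clique of size 5, and the vertices of any clique must share a bag in every tree decomposition; so some bag has ≥ 5 vertices and tw(G) ≥ 4. Therefore the treewidth is 4.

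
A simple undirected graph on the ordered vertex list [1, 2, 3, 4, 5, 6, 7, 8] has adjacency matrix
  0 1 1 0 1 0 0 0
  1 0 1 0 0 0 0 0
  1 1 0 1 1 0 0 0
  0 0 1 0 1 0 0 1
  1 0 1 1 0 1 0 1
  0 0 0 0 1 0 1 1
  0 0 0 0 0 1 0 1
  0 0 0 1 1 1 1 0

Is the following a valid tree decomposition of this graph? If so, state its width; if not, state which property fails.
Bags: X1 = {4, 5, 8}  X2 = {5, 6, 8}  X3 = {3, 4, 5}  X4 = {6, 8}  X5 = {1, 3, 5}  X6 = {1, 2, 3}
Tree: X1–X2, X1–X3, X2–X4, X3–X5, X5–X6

A tree decomposition must satisfy three properties: every vertex lies in some bag; for every edge, both endpoints lie together in some bag; and for every vertex, the bags containing it form a connected subtree. Here vertex 7 appears in no bag, so the decomposition is invalid.

No — vertex 7 appears in no bag.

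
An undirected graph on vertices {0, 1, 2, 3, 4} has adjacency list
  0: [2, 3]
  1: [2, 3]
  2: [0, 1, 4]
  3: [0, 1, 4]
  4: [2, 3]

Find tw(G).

2

A width-2 tree decomposition is:
Bags: B1 = {1, 2, 3}  B2 = {2, 3, 4}  B3 = {0, 2, 3}
Tree: B1–B2, B2–B3
The largest bag has 3 vertices, giving width 2; this decomposition certifies tw(G) ≤ 2. Since 1–2–4–3–1 is a cycle in G, G is not acyclic. Forests are exactly the graphs of treewidth ≤ 1, so tw(G) ≥ 2. Hence tw(G) = 2 exactly.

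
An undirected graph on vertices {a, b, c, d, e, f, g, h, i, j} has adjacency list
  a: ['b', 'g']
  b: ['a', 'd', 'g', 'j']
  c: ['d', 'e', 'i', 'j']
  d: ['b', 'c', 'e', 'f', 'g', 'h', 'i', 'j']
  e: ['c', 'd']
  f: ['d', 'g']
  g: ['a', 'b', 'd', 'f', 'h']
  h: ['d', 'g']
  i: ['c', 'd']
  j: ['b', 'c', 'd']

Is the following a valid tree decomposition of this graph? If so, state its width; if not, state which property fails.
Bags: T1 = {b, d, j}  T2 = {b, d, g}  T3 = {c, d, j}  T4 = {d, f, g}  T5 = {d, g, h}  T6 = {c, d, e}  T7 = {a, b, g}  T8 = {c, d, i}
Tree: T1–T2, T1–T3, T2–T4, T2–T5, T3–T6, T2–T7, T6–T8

Yes; width 2.

Vertex coverage: the bags together contain {a, b, c, d, e, f, g, h, i, j}, the full vertex set. Edge coverage: each edge of G has both endpoints in at least one bag. Running intersection: for every vertex, the bags containing it form a connected subtree. All three properties hold, so this is a valid tree decomposition of width max|bag| − 1 = 2, and hence tw(G) ≤ 2.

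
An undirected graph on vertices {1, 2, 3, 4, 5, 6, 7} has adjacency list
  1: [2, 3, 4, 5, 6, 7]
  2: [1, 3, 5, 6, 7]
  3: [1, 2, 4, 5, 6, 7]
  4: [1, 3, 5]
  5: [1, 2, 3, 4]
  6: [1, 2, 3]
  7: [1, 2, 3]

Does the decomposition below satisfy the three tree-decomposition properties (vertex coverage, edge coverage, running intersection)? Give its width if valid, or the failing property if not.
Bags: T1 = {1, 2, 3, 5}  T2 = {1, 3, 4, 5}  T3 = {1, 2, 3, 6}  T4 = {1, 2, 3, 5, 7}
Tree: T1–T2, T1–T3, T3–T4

No — bags containing vertex 5 are not connected in the tree.

A tree decomposition must satisfy three properties: every vertex lies in some bag; for every edge, both endpoints lie together in some bag; and for every vertex, the bags containing it form a connected subtree. Here bags containing vertex 5 are not connected in the tree, so the decomposition is invalid.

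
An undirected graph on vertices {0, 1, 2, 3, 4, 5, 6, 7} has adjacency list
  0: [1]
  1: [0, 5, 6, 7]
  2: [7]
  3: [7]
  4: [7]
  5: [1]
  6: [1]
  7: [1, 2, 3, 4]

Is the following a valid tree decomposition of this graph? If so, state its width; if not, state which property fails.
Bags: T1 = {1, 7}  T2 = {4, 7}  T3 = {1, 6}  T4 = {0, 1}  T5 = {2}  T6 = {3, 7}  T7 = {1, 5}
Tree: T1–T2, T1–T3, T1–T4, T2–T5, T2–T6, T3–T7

A tree decomposition must satisfy three properties: every vertex lies in some bag; for every edge, both endpoints lie together in some bag; and for every vertex, the bags containing it form a connected subtree. Here edge (7,2) lies in no bag, so the decomposition is invalid.

No — edge (7,2) lies in no bag.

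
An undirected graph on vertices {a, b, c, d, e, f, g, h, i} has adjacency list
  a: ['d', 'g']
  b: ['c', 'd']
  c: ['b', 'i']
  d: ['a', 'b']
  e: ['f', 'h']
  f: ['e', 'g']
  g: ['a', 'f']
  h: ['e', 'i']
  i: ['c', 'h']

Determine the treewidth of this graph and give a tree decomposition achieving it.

The largest bag has 3 vertices, giving width 2; this decomposition certifies tw(G) ≤ 2. The edges b–c–i–h–e–f–g–a–d–b form a cycle, so G is not a tree and its treewidth is at least 2. Combining the bounds, tw(G) = 2.

Treewidth 2.
Bags: B1 = {b, c, i}  B2 = {b, h, i}  B3 = {b, e, h}  B4 = {b, e, f}  B5 = {b, f, g}  B6 = {a, b, g}  B7 = {a, b, d}
Tree: B1–B2, B2–B3, B3–B4, B4–B5, B5–B6, B6–B7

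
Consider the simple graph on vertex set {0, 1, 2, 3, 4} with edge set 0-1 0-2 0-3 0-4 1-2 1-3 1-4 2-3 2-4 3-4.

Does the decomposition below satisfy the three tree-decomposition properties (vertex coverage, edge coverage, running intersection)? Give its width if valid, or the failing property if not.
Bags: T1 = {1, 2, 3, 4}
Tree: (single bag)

A tree decomposition must satisfy three properties: every vertex lies in some bag; for every edge, both endpoints lie together in some bag; and for every vertex, the bags containing it form a connected subtree. Here vertex 0 appears in no bag, so the decomposition is invalid.

No — vertex 0 appears in no bag.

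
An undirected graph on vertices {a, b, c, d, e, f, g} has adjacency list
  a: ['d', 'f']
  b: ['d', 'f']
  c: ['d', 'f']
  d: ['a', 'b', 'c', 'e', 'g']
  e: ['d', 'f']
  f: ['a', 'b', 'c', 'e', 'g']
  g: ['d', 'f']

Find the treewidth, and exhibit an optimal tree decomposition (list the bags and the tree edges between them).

Each bag holds 3 vertices, so the decomposition has width 2, which upper-bounds the treewidth. The edges d–e–f–a–d form a cycle, so G is not a tree and its treewidth is at least 2. Hence tw(G) = 2 exactly.

Treewidth 2.
Bags: B1 = {d, e, f}  B2 = {a, d, f}  B3 = {b, d, f}  B4 = {c, d, f}  B5 = {d, f, g}
Tree: B1–B2, B2–B3, B3–B4, B4–B5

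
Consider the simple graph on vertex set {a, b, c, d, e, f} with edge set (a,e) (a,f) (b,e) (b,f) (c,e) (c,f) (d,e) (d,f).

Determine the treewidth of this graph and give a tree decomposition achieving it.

Every bag has size at most 3, so the width is 3 − 1 = 2 and tw(G) ≤ 2. The edges f–a–e–c–f form a cycle, so G is not a tree and its treewidth is at least 2. Therefore the treewidth is 2.

Treewidth 2.
Bags: B1 = {a, e, f}  B2 = {c, e, f}  B3 = {b, e, f}  B4 = {d, e, f}
Tree: B1–B2, B2–B3, B3–B4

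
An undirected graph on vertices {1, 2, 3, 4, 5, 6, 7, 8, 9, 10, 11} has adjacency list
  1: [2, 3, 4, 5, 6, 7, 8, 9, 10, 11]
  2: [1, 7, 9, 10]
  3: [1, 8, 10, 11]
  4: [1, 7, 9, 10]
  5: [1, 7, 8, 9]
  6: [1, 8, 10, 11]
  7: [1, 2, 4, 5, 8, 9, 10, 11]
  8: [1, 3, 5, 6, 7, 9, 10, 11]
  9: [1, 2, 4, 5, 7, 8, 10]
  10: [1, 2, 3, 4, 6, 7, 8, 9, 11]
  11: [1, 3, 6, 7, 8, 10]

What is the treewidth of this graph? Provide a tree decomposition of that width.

Treewidth 4.
One such decomposition:
Bags: B1 = {1, 3, 8, 10, 11}  B2 = {1, 7, 8, 10, 11}  B3 = {1, 7, 8, 9, 10}  B4 = {1, 4, 7, 9, 10}  B5 = {1, 5, 7, 8, 9}  B6 = {1, 6, 8, 10, 11}  B7 = {1, 2, 7, 9, 10}
Tree: B1–B2, B2–B3, B3–B4, B3–B5, B1–B6, B3–B7

Each bag holds 5 vertices, so the decomposition has width 4, which upper-bounds the treewidth. Conversely, {1, 3, 8, 10, 11} is a clique of size 5, and the vertices of any clique must share a bag in every tree decomposition; so some bag has ≥ 5 vertices and tw(G) ≥ 4. Therefore the treewidth is 4.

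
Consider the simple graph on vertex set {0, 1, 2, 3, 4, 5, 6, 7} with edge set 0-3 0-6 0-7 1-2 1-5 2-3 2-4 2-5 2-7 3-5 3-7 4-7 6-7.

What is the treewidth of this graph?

A width-2 tree decomposition is:
Bags: B1 = {2, 3, 5}  B2 = {2, 3, 7}  B3 = {1, 2, 5}  B4 = {0, 3, 7}  B5 = {0, 6, 7}  B6 = {2, 4, 7}
Tree: B1–B2, B1–B3, B2–B4, B4–B5, B2–B6
Every bag has size at most 3, so the width is 3 − 1 = 2 and tw(G) ≤ 2. For the lower bound, the 3 vertices {0, 3, 7} are pairwise adjacent, and any tree decomposition puts a clique entirely inside one bag — forcing width ≥ 2. Therefore the treewidth is 2.

2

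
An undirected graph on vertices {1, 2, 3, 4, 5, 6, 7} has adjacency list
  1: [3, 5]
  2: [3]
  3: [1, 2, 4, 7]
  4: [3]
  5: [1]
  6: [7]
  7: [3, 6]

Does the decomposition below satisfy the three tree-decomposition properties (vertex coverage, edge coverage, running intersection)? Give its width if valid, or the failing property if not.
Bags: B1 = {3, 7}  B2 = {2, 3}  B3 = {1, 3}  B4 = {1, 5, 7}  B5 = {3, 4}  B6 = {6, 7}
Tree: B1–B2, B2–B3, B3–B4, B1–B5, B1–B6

No — bags containing vertex 7 are not connected in the tree.

A tree decomposition must satisfy three properties: every vertex lies in some bag; for every edge, both endpoints lie together in some bag; and for every vertex, the bags containing it form a connected subtree. Here bags containing vertex 7 are not connected in the tree, so the decomposition is invalid.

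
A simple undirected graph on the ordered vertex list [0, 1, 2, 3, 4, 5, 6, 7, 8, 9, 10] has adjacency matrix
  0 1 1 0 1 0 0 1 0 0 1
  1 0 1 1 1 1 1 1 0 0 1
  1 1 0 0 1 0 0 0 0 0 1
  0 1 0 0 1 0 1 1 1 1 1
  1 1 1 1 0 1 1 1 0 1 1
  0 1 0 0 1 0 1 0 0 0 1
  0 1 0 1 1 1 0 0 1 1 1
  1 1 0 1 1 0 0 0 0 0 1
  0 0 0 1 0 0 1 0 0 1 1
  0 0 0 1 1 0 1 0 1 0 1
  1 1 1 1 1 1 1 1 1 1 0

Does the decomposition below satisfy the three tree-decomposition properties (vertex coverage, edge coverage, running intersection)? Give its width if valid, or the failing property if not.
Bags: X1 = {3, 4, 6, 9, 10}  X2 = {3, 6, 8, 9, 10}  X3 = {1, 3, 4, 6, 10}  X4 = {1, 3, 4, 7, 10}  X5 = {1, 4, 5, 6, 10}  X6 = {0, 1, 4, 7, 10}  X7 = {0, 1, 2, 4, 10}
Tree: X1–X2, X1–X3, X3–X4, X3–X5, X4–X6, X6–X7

Yes; width 4.

Every vertex of G appears in some bag (union = {0, 1, 2, 3, 4, 5, 6, 7, 8, 9, 10}); every edge is covered by a bag; and for each vertex v the set of bags containing v is connected in the bag tree. The decomposition is therefore valid. The largest bag has 5 vertices, so the width is 4.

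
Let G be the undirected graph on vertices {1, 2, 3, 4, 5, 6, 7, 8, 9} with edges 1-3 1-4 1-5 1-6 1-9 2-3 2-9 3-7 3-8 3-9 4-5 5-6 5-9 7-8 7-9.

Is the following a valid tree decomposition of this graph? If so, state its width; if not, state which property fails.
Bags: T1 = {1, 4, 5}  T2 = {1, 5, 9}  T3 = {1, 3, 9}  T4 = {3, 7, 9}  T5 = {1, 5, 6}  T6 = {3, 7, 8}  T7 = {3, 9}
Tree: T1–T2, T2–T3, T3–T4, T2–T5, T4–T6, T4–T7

No — vertex 2 appears in no bag.

A tree decomposition must satisfy three properties: every vertex lies in some bag; for every edge, both endpoints lie together in some bag; and for every vertex, the bags containing it form a connected subtree. Here vertex 2 appears in no bag, so the decomposition is invalid.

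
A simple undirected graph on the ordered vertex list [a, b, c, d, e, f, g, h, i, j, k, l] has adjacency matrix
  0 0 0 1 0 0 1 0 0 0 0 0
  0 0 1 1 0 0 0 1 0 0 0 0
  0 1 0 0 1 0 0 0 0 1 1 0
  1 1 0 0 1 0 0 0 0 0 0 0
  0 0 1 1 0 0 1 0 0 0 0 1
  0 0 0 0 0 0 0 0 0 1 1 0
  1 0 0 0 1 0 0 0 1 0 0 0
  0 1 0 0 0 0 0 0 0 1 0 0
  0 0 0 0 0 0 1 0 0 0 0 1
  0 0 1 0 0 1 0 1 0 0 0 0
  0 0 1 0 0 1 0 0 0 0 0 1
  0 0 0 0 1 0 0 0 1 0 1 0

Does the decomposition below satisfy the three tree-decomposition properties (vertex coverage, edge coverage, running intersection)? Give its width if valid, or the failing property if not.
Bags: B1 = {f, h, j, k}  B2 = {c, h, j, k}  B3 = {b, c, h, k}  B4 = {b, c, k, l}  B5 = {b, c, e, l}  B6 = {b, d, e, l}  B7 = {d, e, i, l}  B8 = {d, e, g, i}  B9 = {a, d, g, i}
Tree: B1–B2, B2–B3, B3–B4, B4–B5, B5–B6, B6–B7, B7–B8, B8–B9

Yes; width 3.

Vertex coverage: the bags together contain {a, b, c, d, e, f, g, h, i, j, k, l}, the full vertex set. Edge coverage: each edge of G has both endpoints in at least one bag. Running intersection: for every vertex, the bags containing it form a connected subtree. All three properties hold, so this is a valid tree decomposition of width max|bag| − 1 = 3, and hence tw(G) ≤ 3.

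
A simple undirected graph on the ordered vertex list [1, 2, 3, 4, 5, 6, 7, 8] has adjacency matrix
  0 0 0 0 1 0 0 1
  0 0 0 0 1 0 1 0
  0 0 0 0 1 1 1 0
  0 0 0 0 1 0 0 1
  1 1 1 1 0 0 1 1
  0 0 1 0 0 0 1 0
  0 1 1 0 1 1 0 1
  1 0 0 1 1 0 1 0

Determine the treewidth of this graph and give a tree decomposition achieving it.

Treewidth 2.
Bags: B1 = {3, 5, 7}  B2 = {2, 5, 7}  B3 = {5, 7, 8}  B4 = {3, 6, 7}  B5 = {4, 5, 8}  B6 = {1, 5, 8}
Tree: B1–B2, B1–B3, B1–B4, B3–B5, B5–B6

Each bag holds 3 vertices, so the decomposition has width 2, which upper-bounds the treewidth. For the lower bound, the 3 vertices {1, 5, 8} are pairwise adjacent, and any tree decomposition puts a clique entirely inside one bag — forcing width ≥ 2. Therefore the treewidth is 2.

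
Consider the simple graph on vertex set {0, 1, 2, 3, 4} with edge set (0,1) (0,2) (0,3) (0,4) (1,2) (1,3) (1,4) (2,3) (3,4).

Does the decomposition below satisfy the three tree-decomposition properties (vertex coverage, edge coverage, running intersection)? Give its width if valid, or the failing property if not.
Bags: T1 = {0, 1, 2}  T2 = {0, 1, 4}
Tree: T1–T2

A tree decomposition must satisfy three properties: every vertex lies in some bag; for every edge, both endpoints lie together in some bag; and for every vertex, the bags containing it form a connected subtree. Here vertex 3 appears in no bag, so the decomposition is invalid.

No — vertex 3 appears in no bag.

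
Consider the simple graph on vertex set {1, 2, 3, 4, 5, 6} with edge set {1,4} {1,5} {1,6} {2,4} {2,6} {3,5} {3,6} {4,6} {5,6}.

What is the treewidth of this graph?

A width-2 tree decomposition is:
Bags: B1 = {1, 4, 6}  B2 = {1, 5, 6}  B3 = {3, 5, 6}  B4 = {2, 4, 6}
Tree: B1–B2, B2–B3, B1–B4
Every bag has size at most 3, so the width is 3 − 1 = 2 and tw(G) ≤ 2. For the lower bound, the 3 vertices {1, 4, 6} are pairwise adjacent, and any tree decomposition puts a clique entirely inside one bag — forcing width ≥ 2. Hence tw(G) = 2 exactly.

2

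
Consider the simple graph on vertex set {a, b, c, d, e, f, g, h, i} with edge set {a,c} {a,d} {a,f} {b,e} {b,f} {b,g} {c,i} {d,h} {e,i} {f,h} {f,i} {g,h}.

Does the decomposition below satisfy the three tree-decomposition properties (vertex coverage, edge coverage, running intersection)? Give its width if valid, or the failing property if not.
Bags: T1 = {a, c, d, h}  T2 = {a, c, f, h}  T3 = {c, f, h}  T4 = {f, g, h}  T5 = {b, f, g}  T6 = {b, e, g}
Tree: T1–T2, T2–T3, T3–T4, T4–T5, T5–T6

No — vertex i appears in no bag.

A tree decomposition must satisfy three properties: every vertex lies in some bag; for every edge, both endpoints lie together in some bag; and for every vertex, the bags containing it form a connected subtree. Here vertex i appears in no bag, so the decomposition is invalid.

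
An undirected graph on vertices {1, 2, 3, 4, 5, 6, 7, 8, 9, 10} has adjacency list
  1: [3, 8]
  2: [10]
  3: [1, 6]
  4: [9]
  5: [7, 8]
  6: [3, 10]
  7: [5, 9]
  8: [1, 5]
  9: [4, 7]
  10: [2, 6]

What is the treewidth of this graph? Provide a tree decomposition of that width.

Treewidth 1.
One optimal decomposition is:
Bags: B1 = {2, 10}  B2 = {6, 10}  B3 = {3, 6}  B4 = {1, 3}  B5 = {1, 8}  B6 = {5, 8}  B7 = {5, 7}  B8 = {7, 9}  B9 = {4, 9}
Tree: B1–B2, B2–B3, B3–B4, B4–B5, B5–B6, B6–B7, B7–B8, B8–B9

The largest bag has 2 vertices, giving width 1; this decomposition certifies tw(G) ≤ 1. G has an edge, so its treewidth is at least 1. Therefore the treewidth is 1.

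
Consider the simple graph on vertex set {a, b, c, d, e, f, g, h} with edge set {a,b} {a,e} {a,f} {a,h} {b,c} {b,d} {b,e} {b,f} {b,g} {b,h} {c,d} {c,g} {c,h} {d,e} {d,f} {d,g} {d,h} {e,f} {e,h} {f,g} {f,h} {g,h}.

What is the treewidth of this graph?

4

A width-4 tree decomposition is:
Bags: B1 = {b, d, e, f, h}  B2 = {b, d, f, g, h}  B3 = {a, b, e, f, h}  B4 = {b, c, d, g, h}
Tree: B1–B2, B1–B3, B2–B4
Each bag holds 5 vertices, so the decomposition has width 4, which upper-bounds the treewidth. For the lower bound, the 5 vertices {b, c, d, g, h} are pairwise adjacent, and any tree decomposition puts a clique entirely inside one bag — forcing width ≥ 4. Combining the bounds, tw(G) = 4.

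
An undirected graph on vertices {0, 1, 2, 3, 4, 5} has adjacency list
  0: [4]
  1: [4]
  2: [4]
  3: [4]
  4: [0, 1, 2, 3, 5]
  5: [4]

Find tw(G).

A width-1 tree decomposition is:
Bags: B1 = {2, 4}  B2 = {1, 4}  B3 = {0, 4}  B4 = {4, 5}  B5 = {3, 4}
Tree: B1–B2, B2–B3, B2–B4, B2–B5
Every bag has size at most 2, so the width is 2 − 1 = 1 and tw(G) ≤ 1. Any graph with an edge has treewidth ≥ 1, and G has the edge 4–2. Hence tw(G) = 1 exactly.

1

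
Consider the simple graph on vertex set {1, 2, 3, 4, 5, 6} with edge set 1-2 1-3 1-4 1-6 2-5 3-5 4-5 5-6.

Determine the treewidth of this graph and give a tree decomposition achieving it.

Every bag has size at most 3, so the width is 3 − 1 = 2 and tw(G) ≤ 2. For the lower bound, G contains the cycle 1–2–5–3–1, so G is not a forest; only forests have treewidth ≤ 1, hence tw(G) ≥ 2. Hence tw(G) = 2 exactly.

Treewidth 2.
One optimal decomposition is:
Bags: B1 = {1, 2, 5}  B2 = {1, 3, 5}  B3 = {1, 5, 6}  B4 = {1, 4, 5}
Tree: B1–B2, B2–B3, B3–B4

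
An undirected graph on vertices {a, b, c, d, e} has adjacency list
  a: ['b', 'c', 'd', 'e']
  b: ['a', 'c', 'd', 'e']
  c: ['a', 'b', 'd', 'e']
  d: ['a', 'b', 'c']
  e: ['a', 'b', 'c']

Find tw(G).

A width-3 tree decomposition is:
Bags: B1 = {a, b, c, e}  B2 = {a, b, c, d}
Tree: B1–B2
Each bag holds 4 vertices, so the decomposition has width 3, which upper-bounds the treewidth. Conversely, {a, b, c, d} is a clique of size 4, and the vertices of any clique must share a bag in every tree decomposition; so some bag has ≥ 4 vertices and tw(G) ≥ 3. Hence tw(G) = 3 exactly.

3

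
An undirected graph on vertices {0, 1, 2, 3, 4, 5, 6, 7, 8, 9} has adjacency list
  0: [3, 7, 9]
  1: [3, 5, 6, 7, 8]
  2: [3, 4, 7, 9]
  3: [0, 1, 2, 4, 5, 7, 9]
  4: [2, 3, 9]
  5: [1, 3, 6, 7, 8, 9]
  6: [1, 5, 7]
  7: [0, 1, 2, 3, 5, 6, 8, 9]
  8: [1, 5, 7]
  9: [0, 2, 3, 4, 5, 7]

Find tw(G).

3

A width-3 tree decomposition is:
Bags: B1 = {1, 3, 5, 7}  B2 = {3, 5, 7, 9}  B3 = {1, 5, 7, 8}  B4 = {1, 5, 6, 7}  B5 = {2, 3, 7, 9}  B6 = {0, 3, 7, 9}  B7 = {2, 3, 4, 9}
Tree: B1–B2, B1–B3, B3–B4, B2–B5, B5–B6, B5–B7
The largest bag has 4 vertices, giving width 3; this decomposition certifies tw(G) ≤ 3. On the other hand G contains the 4-clique {2, 3, 4, 9}. A clique must lie in a single bag of any decomposition, so no decomposition can have width below 3. Therefore the treewidth is 3.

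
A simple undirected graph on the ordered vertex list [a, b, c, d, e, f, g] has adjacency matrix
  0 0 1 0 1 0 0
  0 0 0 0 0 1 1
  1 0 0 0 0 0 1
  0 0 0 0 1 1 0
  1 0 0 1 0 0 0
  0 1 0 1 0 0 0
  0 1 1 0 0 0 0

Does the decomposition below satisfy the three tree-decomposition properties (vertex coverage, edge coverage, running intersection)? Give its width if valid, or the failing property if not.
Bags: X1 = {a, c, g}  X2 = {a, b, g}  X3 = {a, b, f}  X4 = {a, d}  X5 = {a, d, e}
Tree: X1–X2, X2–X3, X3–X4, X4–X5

A tree decomposition must satisfy three properties: every vertex lies in some bag; for every edge, both endpoints lie together in some bag; and for every vertex, the bags containing it form a connected subtree. Here edge (f,d) lies in no bag, so the decomposition is invalid.

No — edge (f,d) lies in no bag.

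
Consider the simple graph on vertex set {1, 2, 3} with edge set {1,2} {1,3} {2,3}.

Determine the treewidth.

A width-2 tree decomposition is:
Bags: B1 = {1, 2, 3}
Tree: (single bag)
With just one bag of size 3, the width is 3 − 1 = 2, so tw(G) ≤ 2. Conversely, {1, 2, 3} is a clique of size 3, and the vertices of any clique must share a bag in every tree decomposition; so some bag has ≥ 3 vertices and tw(G) ≥ 2. Hence tw(G) = 2 exactly.

2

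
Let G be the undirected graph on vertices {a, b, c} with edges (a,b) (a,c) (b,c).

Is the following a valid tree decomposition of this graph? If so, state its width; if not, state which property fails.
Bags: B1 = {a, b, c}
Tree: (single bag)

Yes; width 2.

Checking the three conditions: (i) the bags cover all of {a, b, c}; (ii) for each edge, some bag contains both endpoints; (iii) the bags containing any fixed vertex form a subtree. All hold, so the decomposition is valid with width 3 − 1 = 2.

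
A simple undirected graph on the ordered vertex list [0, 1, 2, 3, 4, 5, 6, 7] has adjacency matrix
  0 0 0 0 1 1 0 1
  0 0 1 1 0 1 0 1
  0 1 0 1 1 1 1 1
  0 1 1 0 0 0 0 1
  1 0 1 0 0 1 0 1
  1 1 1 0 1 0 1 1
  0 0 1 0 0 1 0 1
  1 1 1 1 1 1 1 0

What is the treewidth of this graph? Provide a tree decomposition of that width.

Each bag holds 4 vertices, so the decomposition has width 3, which upper-bounds the treewidth. On the other hand G contains the 4-clique {0, 4, 5, 7}. A clique must lie in a single bag of any decomposition, so no decomposition can have width below 3. The upper and lower bounds meet at 3, so that is the treewidth.

Treewidth 3.
One such decomposition:
Bags: B1 = {2, 4, 5, 7}  B2 = {1, 2, 5, 7}  B3 = {1, 2, 3, 7}  B4 = {2, 5, 6, 7}  B5 = {0, 4, 5, 7}
Tree: B1–B2, B2–B3, B2–B4, B1–B5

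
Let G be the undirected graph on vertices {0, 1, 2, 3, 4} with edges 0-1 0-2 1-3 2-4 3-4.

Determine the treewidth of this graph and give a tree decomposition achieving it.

Treewidth 2.
Bags: B1 = {0, 1, 3}  B2 = {0, 3, 4}  B3 = {0, 2, 4}
Tree: B1–B2, B2–B3

The largest bag has 3 vertices, giving width 2; this decomposition certifies tw(G) ≤ 2. The edges 0–1–3–4–2–0 form a cycle, so G is not a tree and its treewidth is at least 2. Therefore the treewidth is 2.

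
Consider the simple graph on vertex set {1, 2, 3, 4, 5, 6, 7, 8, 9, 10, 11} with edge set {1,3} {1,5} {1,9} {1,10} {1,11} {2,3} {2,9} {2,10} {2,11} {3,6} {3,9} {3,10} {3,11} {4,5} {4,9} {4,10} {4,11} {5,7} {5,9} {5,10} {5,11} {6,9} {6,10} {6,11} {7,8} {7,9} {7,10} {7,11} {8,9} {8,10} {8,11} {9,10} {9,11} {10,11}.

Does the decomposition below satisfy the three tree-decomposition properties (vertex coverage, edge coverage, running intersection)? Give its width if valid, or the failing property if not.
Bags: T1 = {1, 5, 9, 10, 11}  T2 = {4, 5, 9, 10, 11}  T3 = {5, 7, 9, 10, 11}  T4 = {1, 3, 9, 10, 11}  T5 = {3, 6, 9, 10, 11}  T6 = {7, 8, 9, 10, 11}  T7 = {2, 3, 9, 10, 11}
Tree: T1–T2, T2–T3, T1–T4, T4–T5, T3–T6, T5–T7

Yes; width 4.

Every vertex of G appears in some bag (union = {1, 2, 3, 4, 5, 6, 7, 8, 9, 10, 11}); every edge is covered by a bag; and for each vertex v the set of bags containing v is connected in the bag tree. The decomposition is therefore valid. The largest bag has 5 vertices, so the width is 4.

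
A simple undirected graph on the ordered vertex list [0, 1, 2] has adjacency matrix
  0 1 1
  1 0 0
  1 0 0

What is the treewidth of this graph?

A width-1 tree decomposition is:
Bags: B1 = {0, 1}  B2 = {0, 2}
Tree: B1–B2
Every bag has size at most 2, so the width is 2 − 1 = 1 and tw(G) ≤ 1. Since G has at least one edge (e.g. 1–0), it is not an edgeless graph, so tw(G) ≥ 1. Hence tw(G) = 1 exactly.

1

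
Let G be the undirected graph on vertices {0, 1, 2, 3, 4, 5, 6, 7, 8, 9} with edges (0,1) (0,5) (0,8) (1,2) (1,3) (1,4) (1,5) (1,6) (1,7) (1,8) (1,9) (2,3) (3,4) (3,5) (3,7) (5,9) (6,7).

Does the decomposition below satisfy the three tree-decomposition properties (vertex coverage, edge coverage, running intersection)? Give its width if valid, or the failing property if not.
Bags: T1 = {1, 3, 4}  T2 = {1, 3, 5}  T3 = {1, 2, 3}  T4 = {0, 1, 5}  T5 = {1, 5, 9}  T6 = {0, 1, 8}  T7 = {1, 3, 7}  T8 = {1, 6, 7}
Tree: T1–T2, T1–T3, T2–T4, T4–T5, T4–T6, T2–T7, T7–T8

Yes; width 2.

Vertex coverage: the bags together contain {0, 1, 2, 3, 4, 5, 6, 7, 8, 9}, the full vertex set. Edge coverage: each edge of G has both endpoints in at least one bag. Running intersection: for every vertex, the bags containing it form a connected subtree. All three properties hold, so this is a valid tree decomposition of width max|bag| − 1 = 2, and hence tw(G) ≤ 2.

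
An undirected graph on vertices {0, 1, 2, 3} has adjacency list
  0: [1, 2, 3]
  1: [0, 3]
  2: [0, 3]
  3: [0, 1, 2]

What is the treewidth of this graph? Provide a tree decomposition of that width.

Each bag holds 3 vertices, so the decomposition has width 2, which upper-bounds the treewidth. For the lower bound, the 3 vertices {0, 1, 3} are pairwise adjacent, and any tree decomposition puts a clique entirely inside one bag — forcing width ≥ 2. Therefore the treewidth is 2.

Treewidth 2.
One optimal decomposition is:
Bags: B1 = {0, 1, 3}  B2 = {0, 2, 3}
Tree: B1–B2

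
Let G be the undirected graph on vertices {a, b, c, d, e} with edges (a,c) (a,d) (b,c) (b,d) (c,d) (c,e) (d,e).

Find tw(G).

2

A width-2 tree decomposition is:
Bags: B1 = {b, c, d}  B2 = {a, c, d}  B3 = {c, d, e}
Tree: B1–B2, B1–B3
The largest bag has 3 vertices, giving width 2; this decomposition certifies tw(G) ≤ 2. For the lower bound, the 3 vertices {c, d, e} are pairwise adjacent, and any tree decomposition puts a clique entirely inside one bag — forcing width ≥ 2. Hence tw(G) = 2 exactly.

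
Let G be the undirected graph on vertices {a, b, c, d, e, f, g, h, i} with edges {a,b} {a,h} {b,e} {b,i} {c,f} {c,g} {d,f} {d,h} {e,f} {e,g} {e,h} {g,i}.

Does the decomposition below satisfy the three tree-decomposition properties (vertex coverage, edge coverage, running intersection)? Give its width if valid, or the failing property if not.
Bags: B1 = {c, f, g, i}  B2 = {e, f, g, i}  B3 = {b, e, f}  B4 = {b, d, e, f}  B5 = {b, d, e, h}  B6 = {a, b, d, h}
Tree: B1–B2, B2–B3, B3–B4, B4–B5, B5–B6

No — edge (i,b) lies in no bag.

A tree decomposition must satisfy three properties: every vertex lies in some bag; for every edge, both endpoints lie together in some bag; and for every vertex, the bags containing it form a connected subtree. Here edge (i,b) lies in no bag, so the decomposition is invalid.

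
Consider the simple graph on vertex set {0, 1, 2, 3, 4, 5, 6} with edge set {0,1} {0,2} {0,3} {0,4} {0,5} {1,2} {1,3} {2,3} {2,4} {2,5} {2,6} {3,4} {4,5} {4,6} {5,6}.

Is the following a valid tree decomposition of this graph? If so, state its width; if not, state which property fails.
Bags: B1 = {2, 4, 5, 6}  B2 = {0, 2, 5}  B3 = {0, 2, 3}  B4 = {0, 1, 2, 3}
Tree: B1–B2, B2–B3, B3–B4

No — edge (4,0) lies in no bag.

A tree decomposition must satisfy three properties: every vertex lies in some bag; for every edge, both endpoints lie together in some bag; and for every vertex, the bags containing it form a connected subtree. Here edge (4,0) lies in no bag, so the decomposition is invalid.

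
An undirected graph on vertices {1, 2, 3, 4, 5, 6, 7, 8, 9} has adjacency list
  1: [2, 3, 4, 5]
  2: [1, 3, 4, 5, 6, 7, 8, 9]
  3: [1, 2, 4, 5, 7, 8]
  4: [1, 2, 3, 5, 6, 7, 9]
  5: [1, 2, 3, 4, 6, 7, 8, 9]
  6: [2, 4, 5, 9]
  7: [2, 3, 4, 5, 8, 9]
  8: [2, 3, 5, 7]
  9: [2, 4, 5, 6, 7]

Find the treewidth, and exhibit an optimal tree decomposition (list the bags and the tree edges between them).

Treewidth 4.
One such decomposition:
Bags: B1 = {2, 3, 4, 5, 7}  B2 = {1, 2, 3, 4, 5}  B3 = {2, 4, 5, 7, 9}  B4 = {2, 4, 5, 6, 9}  B5 = {2, 3, 5, 7, 8}
Tree: B1–B2, B1–B3, B3–B4, B1–B5

The largest bag has 5 vertices, giving width 4; this decomposition certifies tw(G) ≤ 4. Conversely, {2, 3, 5, 7, 8} is a clique of size 5, and the vertices of any clique must share a bag in every tree decomposition; so some bag has ≥ 5 vertices and tw(G) ≥ 4. Hence tw(G) = 4 exactly.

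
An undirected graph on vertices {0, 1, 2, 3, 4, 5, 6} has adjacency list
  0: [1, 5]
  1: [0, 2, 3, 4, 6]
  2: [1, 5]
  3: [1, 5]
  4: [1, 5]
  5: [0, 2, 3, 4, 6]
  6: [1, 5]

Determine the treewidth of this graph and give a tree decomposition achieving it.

Each bag holds 3 vertices, so the decomposition has width 2, which upper-bounds the treewidth. The edges 5–3–1–2–5 form a cycle, so G is not a tree and its treewidth is at least 2. Hence tw(G) = 2 exactly.

Treewidth 2.
Bags: B1 = {1, 3, 5}  B2 = {1, 2, 5}  B3 = {1, 5, 6}  B4 = {1, 4, 5}  B5 = {0, 1, 5}
Tree: B1–B2, B2–B3, B3–B4, B4–B5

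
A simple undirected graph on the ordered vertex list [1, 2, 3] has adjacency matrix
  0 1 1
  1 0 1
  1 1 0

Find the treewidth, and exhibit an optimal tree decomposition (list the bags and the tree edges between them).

A single bag containing all 3 vertices is trivially a valid decomposition of width 2. For the lower bound, the 3 vertices {1, 2, 3} are pairwise adjacent, and any tree decomposition puts a clique entirely inside one bag — forcing width ≥ 2. The upper and lower bounds meet at 2, so that is the treewidth.

Treewidth 2.
One such decomposition:
Bags: B1 = {1, 2, 3}
Tree: (single bag)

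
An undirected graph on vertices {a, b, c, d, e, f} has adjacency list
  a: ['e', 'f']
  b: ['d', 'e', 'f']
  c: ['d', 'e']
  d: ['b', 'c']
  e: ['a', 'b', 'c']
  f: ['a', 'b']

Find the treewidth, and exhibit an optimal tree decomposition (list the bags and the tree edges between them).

The largest bag has 3 vertices, giving width 2; this decomposition certifies tw(G) ≤ 2. For the lower bound, G contains the cycle a–f–b–e–a, so G is not a forest; only forests have treewidth ≤ 1, hence tw(G) ≥ 2. Combining the bounds, tw(G) = 2.

Treewidth 2.
Bags: B1 = {a, e, f}  B2 = {b, e, f}  B3 = {b, c, e}  B4 = {b, c, d}
Tree: B1–B2, B2–B3, B3–B4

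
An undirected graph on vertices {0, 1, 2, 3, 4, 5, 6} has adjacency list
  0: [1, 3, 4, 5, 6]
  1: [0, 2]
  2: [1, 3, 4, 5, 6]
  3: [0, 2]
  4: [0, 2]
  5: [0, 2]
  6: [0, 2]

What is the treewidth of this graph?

2

A width-2 tree decomposition is:
Bags: B1 = {0, 2, 6}  B2 = {0, 2, 5}  B3 = {0, 2, 4}  B4 = {0, 2, 3}  B5 = {0, 1, 2}
Tree: B1–B2, B2–B3, B3–B4, B4–B5
The largest bag has 3 vertices, giving width 2; this decomposition certifies tw(G) ≤ 2. For the lower bound, G contains the cycle 2–6–0–5–2, so G is not a forest; only forests have treewidth ≤ 1, hence tw(G) ≥ 2. Combining the bounds, tw(G) = 2.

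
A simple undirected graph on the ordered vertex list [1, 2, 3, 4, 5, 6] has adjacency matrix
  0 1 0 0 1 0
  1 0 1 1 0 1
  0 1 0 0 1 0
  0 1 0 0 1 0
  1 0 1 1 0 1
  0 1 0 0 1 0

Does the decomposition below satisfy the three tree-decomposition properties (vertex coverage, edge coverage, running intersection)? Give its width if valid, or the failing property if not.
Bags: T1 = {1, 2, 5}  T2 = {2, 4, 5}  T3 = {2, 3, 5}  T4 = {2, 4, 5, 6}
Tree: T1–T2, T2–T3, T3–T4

A tree decomposition must satisfy three properties: every vertex lies in some bag; for every edge, both endpoints lie together in some bag; and for every vertex, the bags containing it form a connected subtree. Here bags containing vertex 4 are not connected in the tree, so the decomposition is invalid.

No — bags containing vertex 4 are not connected in the tree.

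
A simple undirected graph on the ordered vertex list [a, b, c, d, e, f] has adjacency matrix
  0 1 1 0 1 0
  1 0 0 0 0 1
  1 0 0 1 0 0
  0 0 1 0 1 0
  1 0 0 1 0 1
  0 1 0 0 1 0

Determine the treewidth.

A width-2 tree decomposition is:
Bags: B1 = {a, b, f}  B2 = {a, e, f}  B3 = {a, c, e}  B4 = {c, d, e}
Tree: B1–B2, B2–B3, B3–B4
Every bag has size at most 3, so the width is 3 − 1 = 2 and tw(G) ≤ 2. Since b–f–e–a–b is a cycle in G, G is not acyclic. Forests are exactly the graphs of treewidth ≤ 1, so tw(G) ≥ 2. Combining the bounds, tw(G) = 2.

2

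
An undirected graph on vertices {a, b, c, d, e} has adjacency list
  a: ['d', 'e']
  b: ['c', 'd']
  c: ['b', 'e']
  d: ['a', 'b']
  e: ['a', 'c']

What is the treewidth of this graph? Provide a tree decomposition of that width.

Treewidth 2.
Bags: B1 = {b, c, d}  B2 = {c, d, e}  B3 = {a, d, e}
Tree: B1–B2, B2–B3

The largest bag has 3 vertices, giving width 2; this decomposition certifies tw(G) ≤ 2. Since d–b–c–e–a–d is a cycle in G, G is not acyclic. Forests are exactly the graphs of treewidth ≤ 1, so tw(G) ≥ 2. Therefore the treewidth is 2.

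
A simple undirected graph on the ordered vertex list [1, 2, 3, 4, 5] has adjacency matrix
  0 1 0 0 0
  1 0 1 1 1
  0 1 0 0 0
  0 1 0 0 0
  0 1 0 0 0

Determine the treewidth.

1

A width-1 tree decomposition is:
Bags: B1 = {1, 2}  B2 = {2, 5}  B3 = {2, 4}  B4 = {2, 3}
Tree: B1–B2, B1–B3, B1–B4
Each bag holds 2 vertices, so the decomposition has width 1, which upper-bounds the treewidth. Any graph with an edge has treewidth ≥ 1, and G has the edge 1–2. Therefore the treewidth is 1.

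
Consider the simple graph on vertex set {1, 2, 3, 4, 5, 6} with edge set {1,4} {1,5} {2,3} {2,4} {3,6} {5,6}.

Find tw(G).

A width-2 tree decomposition is:
Bags: B1 = {2, 3, 6}  B2 = {2, 5, 6}  B3 = {1, 2, 5}  B4 = {1, 2, 4}
Tree: B1–B2, B2–B3, B3–B4
Every bag has size at most 3, so the width is 3 − 1 = 2 and tw(G) ≤ 2. Since 2–3–6–5–1–4–2 is a cycle in G, G is not acyclic. Forests are exactly the graphs of treewidth ≤ 1, so tw(G) ≥ 2. Hence tw(G) = 2 exactly.

2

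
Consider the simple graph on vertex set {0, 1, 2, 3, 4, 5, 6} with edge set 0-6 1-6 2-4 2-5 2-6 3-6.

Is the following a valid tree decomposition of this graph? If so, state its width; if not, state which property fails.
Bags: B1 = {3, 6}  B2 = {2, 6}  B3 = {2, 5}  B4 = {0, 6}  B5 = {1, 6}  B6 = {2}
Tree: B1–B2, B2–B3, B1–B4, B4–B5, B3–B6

A tree decomposition must satisfy three properties: every vertex lies in some bag; for every edge, both endpoints lie together in some bag; and for every vertex, the bags containing it form a connected subtree. Here vertex 4 appears in no bag, so the decomposition is invalid.

No — vertex 4 appears in no bag.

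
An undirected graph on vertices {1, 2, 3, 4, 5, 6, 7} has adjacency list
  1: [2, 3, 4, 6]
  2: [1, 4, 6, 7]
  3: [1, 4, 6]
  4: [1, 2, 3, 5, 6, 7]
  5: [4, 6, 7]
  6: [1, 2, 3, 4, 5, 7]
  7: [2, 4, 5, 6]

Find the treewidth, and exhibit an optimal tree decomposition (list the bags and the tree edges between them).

Each bag holds 4 vertices, so the decomposition has width 3, which upper-bounds the treewidth. On the other hand G contains the 4-clique {1, 2, 4, 6}. A clique must lie in a single bag of any decomposition, so no decomposition can have width below 3. Therefore the treewidth is 3.

Treewidth 3.
One optimal decomposition is:
Bags: B1 = {1, 2, 4, 6}  B2 = {2, 4, 6, 7}  B3 = {4, 5, 6, 7}  B4 = {1, 3, 4, 6}
Tree: B1–B2, B2–B3, B1–B4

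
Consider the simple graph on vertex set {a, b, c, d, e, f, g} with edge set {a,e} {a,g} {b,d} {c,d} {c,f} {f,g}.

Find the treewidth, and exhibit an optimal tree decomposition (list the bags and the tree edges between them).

Every bag has size at most 2, so the width is 2 − 1 = 1 and tw(G) ≤ 1. Any graph with an edge has treewidth ≥ 1, and G has the edge e–a. The upper and lower bounds meet at 1, so that is the treewidth.

Treewidth 1.
One optimal decomposition is:
Bags: B1 = {a, e}  B2 = {a, g}  B3 = {f, g}  B4 = {c, f}  B5 = {c, d}  B6 = {b, d}
Tree: B1–B2, B2–B3, B3–B4, B4–B5, B5–B6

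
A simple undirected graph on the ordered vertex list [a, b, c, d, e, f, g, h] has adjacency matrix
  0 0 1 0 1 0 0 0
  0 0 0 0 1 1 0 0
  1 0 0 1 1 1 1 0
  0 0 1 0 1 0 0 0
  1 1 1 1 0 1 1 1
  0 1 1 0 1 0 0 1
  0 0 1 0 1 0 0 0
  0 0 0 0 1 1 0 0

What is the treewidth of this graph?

A width-2 tree decomposition is:
Bags: B1 = {a, c, e}  B2 = {c, d, e}  B3 = {c, e, f}  B4 = {b, e, f}  B5 = {e, f, h}  B6 = {c, e, g}
Tree: B1–B2, B1–B3, B3–B4, B4–B5, B3–B6
Every bag has size at most 3, so the width is 3 − 1 = 2 and tw(G) ≤ 2. Conversely, {e, f, h} is a clique of size 3, and the vertices of any clique must share a bag in every tree decomposition; so some bag has ≥ 3 vertices and tw(G) ≥ 2. Combining the bounds, tw(G) = 2.

2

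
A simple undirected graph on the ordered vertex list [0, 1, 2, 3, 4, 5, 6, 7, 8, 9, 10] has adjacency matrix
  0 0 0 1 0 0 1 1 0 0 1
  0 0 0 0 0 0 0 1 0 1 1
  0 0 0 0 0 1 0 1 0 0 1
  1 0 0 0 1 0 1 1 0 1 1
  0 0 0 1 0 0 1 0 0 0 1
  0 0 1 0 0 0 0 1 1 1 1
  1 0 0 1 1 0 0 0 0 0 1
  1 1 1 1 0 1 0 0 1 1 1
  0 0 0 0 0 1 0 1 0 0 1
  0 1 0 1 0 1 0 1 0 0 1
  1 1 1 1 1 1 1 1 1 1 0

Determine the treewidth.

3

A width-3 tree decomposition is:
Bags: B1 = {5, 7, 9, 10}  B2 = {2, 5, 7, 10}  B3 = {3, 7, 9, 10}  B4 = {0, 3, 7, 10}  B5 = {0, 3, 6, 10}  B6 = {1, 7, 9, 10}  B7 = {3, 4, 6, 10}  B8 = {5, 7, 8, 10}
Tree: B1–B2, B1–B3, B3–B4, B4–B5, B1–B6, B5–B7, B1–B8
The largest bag has 4 vertices, giving width 3; this decomposition certifies tw(G) ≤ 3. On the other hand G contains the 4-clique {3, 4, 6, 10}. A clique must lie in a single bag of any decomposition, so no decomposition can have width below 3. Hence tw(G) = 3 exactly.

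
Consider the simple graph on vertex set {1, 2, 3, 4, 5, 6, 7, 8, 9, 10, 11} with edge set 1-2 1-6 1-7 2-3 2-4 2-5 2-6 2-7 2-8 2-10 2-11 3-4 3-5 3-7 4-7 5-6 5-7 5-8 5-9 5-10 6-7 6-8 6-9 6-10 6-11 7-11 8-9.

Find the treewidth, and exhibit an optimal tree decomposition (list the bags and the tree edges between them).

Treewidth 3.
One optimal decomposition is:
Bags: B1 = {2, 5, 6, 7}  B2 = {2, 3, 5, 7}  B3 = {2, 3, 4, 7}  B4 = {2, 5, 6, 8}  B5 = {2, 6, 7, 11}  B6 = {2, 5, 6, 10}  B7 = {5, 6, 8, 9}  B8 = {1, 2, 6, 7}
Tree: B1–B2, B2–B3, B1–B4, B1–B5, B1–B6, B4–B7, B5–B8

The largest bag has 4 vertices, giving width 3; this decomposition certifies tw(G) ≤ 3. For the lower bound, the 4 vertices {5, 6, 8, 9} are pairwise adjacent, and any tree decomposition puts a clique entirely inside one bag — forcing width ≥ 3. Hence tw(G) = 3 exactly.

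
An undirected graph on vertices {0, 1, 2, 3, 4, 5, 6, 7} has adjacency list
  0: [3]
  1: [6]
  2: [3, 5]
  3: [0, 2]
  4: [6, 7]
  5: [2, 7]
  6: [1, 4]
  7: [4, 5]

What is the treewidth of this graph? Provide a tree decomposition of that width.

Treewidth 1.
One optimal decomposition is:
Bags: B1 = {1, 6}  B2 = {4, 6}  B3 = {4, 7}  B4 = {5, 7}  B5 = {2, 5}  B6 = {2, 3}  B7 = {0, 3}
Tree: B1–B2, B2–B3, B3–B4, B4–B5, B5–B6, B6–B7

Every bag has size at most 2, so the width is 2 − 1 = 1 and tw(G) ≤ 1. G has an edge, so its treewidth is at least 1. Combining the bounds, tw(G) = 1.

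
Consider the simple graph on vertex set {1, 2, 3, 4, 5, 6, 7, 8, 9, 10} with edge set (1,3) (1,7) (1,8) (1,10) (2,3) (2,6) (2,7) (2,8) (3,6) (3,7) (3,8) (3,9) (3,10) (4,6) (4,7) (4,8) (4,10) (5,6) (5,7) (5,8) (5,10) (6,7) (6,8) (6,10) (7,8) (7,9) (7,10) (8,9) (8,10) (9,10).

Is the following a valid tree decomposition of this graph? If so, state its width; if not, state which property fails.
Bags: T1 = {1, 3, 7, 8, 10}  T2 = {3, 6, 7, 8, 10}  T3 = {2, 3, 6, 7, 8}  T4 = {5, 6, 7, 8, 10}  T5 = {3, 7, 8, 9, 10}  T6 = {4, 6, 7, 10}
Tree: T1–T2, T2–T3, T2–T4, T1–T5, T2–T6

No — edge (8,4) lies in no bag.

A tree decomposition must satisfy three properties: every vertex lies in some bag; for every edge, both endpoints lie together in some bag; and for every vertex, the bags containing it form a connected subtree. Here edge (8,4) lies in no bag, so the decomposition is invalid.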